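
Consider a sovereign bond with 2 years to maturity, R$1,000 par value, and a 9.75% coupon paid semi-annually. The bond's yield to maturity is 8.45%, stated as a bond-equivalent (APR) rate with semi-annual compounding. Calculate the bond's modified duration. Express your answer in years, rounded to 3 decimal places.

1.791 years

Periodic yield y = 0.04225. First find Macaulay duration:
  t   CF        PV=CF/(1+0.04225)^t    t·PV
  1        48.75        46.7738        46.7738
  2        48.75        44.8777        89.7554
  3        48.75        43.0585       129.1755
  4     1,048.75       888.7597     3,555.0388
  Σ                  1,023.4697     3,820.7436
P = 1,023.4697; Macaulay duration = 3,820.7436 / 1,023.4697 = 3.73313 half-year periods = 1.86656 years.
Modified duration = D_Mac / (1 + y) = 1.86656 / 1.04225 = 1.79090 years.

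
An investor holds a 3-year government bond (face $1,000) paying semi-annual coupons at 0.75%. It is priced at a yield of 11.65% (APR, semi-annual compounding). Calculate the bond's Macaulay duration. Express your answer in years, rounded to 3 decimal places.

2.966 years

Periodic yield y = 0.05825. Discount each cash flow and weight by its period:
  t   CF        PV=CF/(1+0.05825)^t    t·PV
  1         3.75         3.5436         3.5436
  2         3.75         3.3485         6.6971
  3         3.75         3.1642         9.4927
  4         3.75         2.9900        11.9602
  5         3.75         2.8255        14.1273
  6     1,003.75       714.6541     4,287.9247
  Σ                    730.5260     4,333.7455
Price P = Σ PV = 730.5260.
Macaulay duration = Σ(t·PV) / P = 4,333.7455 / 730.5260 = 5.93236 half-year periods.
In years: 5.93236 / 2 = 2.96618 years.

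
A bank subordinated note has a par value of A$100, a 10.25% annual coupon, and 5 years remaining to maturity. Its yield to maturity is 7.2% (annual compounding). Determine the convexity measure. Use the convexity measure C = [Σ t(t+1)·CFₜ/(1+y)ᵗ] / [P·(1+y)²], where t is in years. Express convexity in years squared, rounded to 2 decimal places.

With y = 0.072:
  t   CF        PV=CF/(1+0.072)^t    t·PV        t(t+1)·PV
  1        10.25         9.5616         9.5616          19.1231
  2        10.25         8.9194        17.8387          53.5162
  3        10.25         8.3203        24.9609          99.8437
  4        10.25         7.7615        31.0459         155.2297
  5       110.25        77.8762       389.3809       2,336.2856
  Σ                    112.4389       472.7881       2,663.9983
P = 112.4389.
Convexity = Σ t(t+1)·PV / [P·(1+y)²] = 2,663.9983 / (112.4389 × 1.149184) = 20.61711.

20.62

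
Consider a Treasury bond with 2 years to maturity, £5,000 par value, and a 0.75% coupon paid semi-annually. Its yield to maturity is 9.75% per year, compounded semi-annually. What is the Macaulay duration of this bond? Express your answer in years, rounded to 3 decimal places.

Periodic yield y = 0.04875. Discount each cash flow and weight by its period:
  t   CF        PV=CF/(1+0.04875)^t    t·PV
  1        18.75        17.8784        17.8784
  2        18.75        17.0474        34.0947
  3        18.75        16.2549        48.7648
  4     5,018.75     4,148.6583    16,594.6332
  Σ                  4,199.8390    16,695.3712
Price P = Σ PV = 4,199.8390.
Macaulay duration = Σ(t·PV) / P = 16,695.3712 / 4,199.8390 = 3.97524 half-year periods.
In years: 3.97524 / 2 = 1.98762 years.

1.988 years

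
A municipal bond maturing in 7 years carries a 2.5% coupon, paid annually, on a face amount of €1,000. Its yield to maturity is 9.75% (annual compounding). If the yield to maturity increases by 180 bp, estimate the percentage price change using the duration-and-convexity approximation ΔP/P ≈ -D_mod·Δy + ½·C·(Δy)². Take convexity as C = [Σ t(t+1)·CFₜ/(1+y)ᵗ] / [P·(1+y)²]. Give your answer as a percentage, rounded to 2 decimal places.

-9.76%

With y = 0.0975:
  t   CF        PV=CF/(1+0.0975)^t    t·PV        t(t+1)·PV
  1        25.00        22.7790        22.7790          45.5581
  2        25.00        20.7554        41.5108         124.5324
  3        25.00        18.9115        56.7346         226.9382
  4        25.00        17.2315        68.9258         344.6291
  5        25.00        15.7006        78.5032         471.0192
  6        25.00        14.3058        85.8349         600.8445
  7     1,025.00       534.4316     3,741.0215      29,928.1719
  Σ                    644.1155     4,095.3098      31,741.6934
P = 644.1155; D_Mac = 6.35804 yrs; D_mod = 5.79320 yrs; C = 40.91262.
Duration effect: -5.79320 × (+0.018) = -0.104278
Convexity effect: 0.5 × 40.91262 × (0.018)² = +0.0066278
ΔP/P ≈ -0.104278 + 0.0066278 = -0.097650 = -9.7650%.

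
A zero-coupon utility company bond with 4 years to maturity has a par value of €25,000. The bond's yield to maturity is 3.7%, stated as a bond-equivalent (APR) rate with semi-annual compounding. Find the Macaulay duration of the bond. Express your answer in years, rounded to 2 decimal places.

A zero-coupon bond has a single cash flow at maturity, so its Macaulay duration equals its maturity: 4 years.
(Equivalently: 8 semi-annual periods ÷ 2 = 4 years.)

4.00 years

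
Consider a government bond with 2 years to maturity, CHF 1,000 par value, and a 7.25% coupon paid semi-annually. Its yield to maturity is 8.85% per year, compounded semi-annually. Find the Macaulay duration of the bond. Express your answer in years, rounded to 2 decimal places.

Periodic yield y = 0.04425. Discount each cash flow and weight by its period:
  t   CF        PV=CF/(1+0.04425)^t    t·PV
  1        36.25        34.7139        34.7139
  2        36.25        33.2429        66.4858
  3        36.25        31.8342        95.5027
  4     1,036.25       871.4583     3,485.8332
  Σ                    971.2494     3,682.5356
Price P = Σ PV = 971.2494.
Macaulay duration = Σ(t·PV) / P = 3,682.5356 / 971.2494 = 3.79154 half-year periods.
In years: 3.79154 / 2 = 1.89577 years.

1.90 years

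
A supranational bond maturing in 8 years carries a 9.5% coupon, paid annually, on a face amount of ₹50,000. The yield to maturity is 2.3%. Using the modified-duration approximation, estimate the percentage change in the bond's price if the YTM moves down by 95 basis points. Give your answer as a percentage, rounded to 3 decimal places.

Periodic yield y = 0.023. Modified duration first:
  t   CF        PV=CF/(1+0.023)^t    t·PV
  1     4,750.00     4,643.2063     4,643.2063
  2     4,750.00     4,538.8135     9,077.6271
  3     4,750.00     4,436.7679    13,310.3036
  4     4,750.00     4,337.0165    17,348.0660
  5     4,750.00     4,239.5078    21,197.5391
  6     4,750.00     4,144.1914    24,865.1485
  7     4,750.00     4,051.0180    28,357.1260
  8    54,750.00    45,643.5120   365,148.0963
  Σ                 76,034.0335   483,947.1130
P = 76,034.0335; D_Mac = 6.36487 yrs; D_mod = 6.36487/(1+0.023) = 6.22177 yrs.
ΔP/P ≈ -D_mod · Δy = -6.22177 × (-0.0095) = +0.059107 = +5.9107%.

+5.911%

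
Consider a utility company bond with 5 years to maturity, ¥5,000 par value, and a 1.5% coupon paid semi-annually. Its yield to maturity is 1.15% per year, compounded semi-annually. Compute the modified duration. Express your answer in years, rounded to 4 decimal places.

4.8098 years

Periodic yield y = 0.00575. First find Macaulay duration:
  t   CF        PV=CF/(1+0.00575)^t    t·PV
  1        37.50        37.2856        37.2856
  2        37.50        37.0724        74.1449
  3        37.50        36.8605       110.5815
  4        37.50        36.6498       146.5990
  5        37.50        36.4402       182.2011
  6        37.50        36.2319       217.3914
  7        37.50        36.0248       252.1733
  8        37.50        35.8188       286.5503
  9        37.50        35.6140       320.5261
  10    5,037.50     4,756.7973    47,567.9731
  Σ                  5,084.7953    49,195.4263
P = 5,084.7953; Macaulay duration = 49,195.4263 / 5,084.7953 = 9.67501 half-year periods = 4.83750 years.
Modified duration = D_Mac / (1 + y) = 4.83750 / 1.00575 = 4.80985 years.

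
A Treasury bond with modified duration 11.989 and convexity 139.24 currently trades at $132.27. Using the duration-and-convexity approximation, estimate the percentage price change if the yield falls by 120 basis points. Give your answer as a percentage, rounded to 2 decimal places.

Duration effect: -D_mod·Δy = -11.989 × (-0.012) = +0.143868
Convexity effect: ½·C·(Δy)² = 0.5 × 139.24 × (-0.012)² = +0.01002528
ΔP/P ≈ +0.143868 + 0.01002528 = +0.15389328
= +15.389328%.

+15.39%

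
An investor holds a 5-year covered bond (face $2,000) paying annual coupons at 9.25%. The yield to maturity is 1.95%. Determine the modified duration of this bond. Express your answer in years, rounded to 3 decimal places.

4.255 years

Periodic yield y = 0.0195. First find Macaulay duration:
  t   CF        PV=CF/(1+0.0195)^t    t·PV
  1       185.00       181.4615       181.4615
  2       185.00       177.9907       355.9814
  3       185.00       174.5863       523.7588
  4       185.00       171.2469       684.9877
  5     2,185.00     1,983.8795     9,919.3975
  Σ                  2,689.1649    11,665.5869
P = 2,689.1649; Macaulay duration = 11,665.5869 / 2,689.1649 = 4.33800 years.
Modified duration = D_Mac / (1 + y) = 4.33800 / 1.0195 = 4.25502 years.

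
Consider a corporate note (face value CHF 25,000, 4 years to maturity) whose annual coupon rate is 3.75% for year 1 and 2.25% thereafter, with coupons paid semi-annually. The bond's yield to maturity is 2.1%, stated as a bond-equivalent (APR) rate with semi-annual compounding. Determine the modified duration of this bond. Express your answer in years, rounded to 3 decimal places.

3.764 years

Periodic yield y = 0.0105. First find Macaulay duration:
  t   CF        PV=CF/(1+0.0105)^t    t·PV
  1       468.75       463.8793       463.8793
  2       468.75       459.0591       918.1183
  3       281.25       272.5735       817.7204
  4       281.25       269.7412     1,078.9647
  5       281.25       266.9383     1,334.6917
  6       281.25       264.1646     1,584.9876
  7       281.25       261.4197     1,829.9379
  8    25,281.25    23,254.5532   186,036.4260
  Σ                 25,512.3289   194,064.7258
P = 25,512.3289; Macaulay duration = 194,064.7258 / 25,512.3289 = 7.60670 half-year periods = 3.80335 years.
Modified duration = D_Mac / (1 + y) = 3.80335 / 1.0105 = 3.76383 years.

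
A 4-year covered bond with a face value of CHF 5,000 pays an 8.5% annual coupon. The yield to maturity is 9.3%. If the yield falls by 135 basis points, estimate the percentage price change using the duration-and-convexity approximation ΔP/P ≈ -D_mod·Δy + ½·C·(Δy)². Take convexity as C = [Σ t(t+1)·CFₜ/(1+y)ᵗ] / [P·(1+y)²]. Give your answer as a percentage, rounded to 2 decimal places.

+4.51%

With y = 0.093:
  t   CF        PV=CF/(1+0.093)^t    t·PV        t(t+1)·PV
  1       425.00       388.8381       388.8381         777.6761
  2       425.00       355.7530       711.5061       2,134.5182
  3       425.00       325.4831       976.4493       3,905.7972
  4     5,425.00     3,801.1858    15,204.7431      76,023.7154
  Σ                  4,871.2600    17,281.5365      82,841.7069
P = 4,871.2600; D_Mac = 3.54765 yrs; D_mod = 3.24579 yrs; C = 14.23533.
Duration effect: -3.24579 × (-0.0135) = +0.043818
Convexity effect: 0.5 × 14.23533 × (-0.0135)² = +0.0012972
ΔP/P ≈ +0.043818 + 0.0012972 = +0.045115 = +4.5115%.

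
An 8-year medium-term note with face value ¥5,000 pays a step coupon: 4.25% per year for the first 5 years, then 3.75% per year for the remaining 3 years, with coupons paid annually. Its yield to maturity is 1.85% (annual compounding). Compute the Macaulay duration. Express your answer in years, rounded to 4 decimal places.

7.0432 years

Periodic yield y = 0.0185. Discount each cash flow and weight by its year:
  t   CF        PV=CF/(1+0.0185)^t    t·PV
  1       212.50       208.6402       208.6402
  2       212.50       204.8504       409.7008
  3       212.50       201.1295       603.3886
  4       212.50       197.4762       789.9049
  5       212.50       193.8893       969.4463
  6       187.50       167.9713     1,007.8278
  7       187.50       164.9203     1,154.4419
  8     5,187.50     4,479.9157    35,839.3257
  Σ                  5,818.7929    40,982.6762
Price P = Σ PV = 5,818.7929.
Macaulay duration = Σ(t·PV) / P = 40,982.6762 / 5,818.7929 = 7.04316 years.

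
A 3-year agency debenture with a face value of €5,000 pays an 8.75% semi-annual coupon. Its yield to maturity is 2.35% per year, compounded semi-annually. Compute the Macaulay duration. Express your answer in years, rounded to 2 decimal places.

2.73 years

Periodic yield y = 0.01175. Discount each cash flow and weight by its period:
  t   CF        PV=CF/(1+0.01175)^t    t·PV
  1       218.75       216.2095       216.2095
  2       218.75       213.6986       427.3972
  3       218.75       211.2168       633.6503
  4       218.75       208.7638       835.0552
  5       218.75       206.3393     1,031.6966
  6     5,218.75     4,865.4971    29,192.9824
  Σ                  5,921.7251    32,336.9912
Price P = Σ PV = 5,921.7251.
Macaulay duration = Σ(t·PV) / P = 32,336.9912 / 5,921.7251 = 5.46074 half-year periods.
In years: 5.46074 / 2 = 2.73037 years.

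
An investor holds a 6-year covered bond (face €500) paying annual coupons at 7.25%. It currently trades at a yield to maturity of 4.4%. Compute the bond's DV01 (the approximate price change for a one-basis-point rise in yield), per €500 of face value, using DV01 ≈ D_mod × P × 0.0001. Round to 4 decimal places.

Periodic yield y = 0.044.
  t   CF        PV=CF/(1+0.044)^t    t·PV
  1        36.25        34.7222        34.7222
  2        36.25        33.2588        66.5177
  3        36.25        31.8571        95.5714
  4        36.25        30.5145       122.0579
  5        36.25        29.2284       146.1422
  6       536.25       414.1563     2,484.9380
  Σ                    573.7374     2,949.9494
P = 573.7374; D_Mac = 5.14164 yrs; D_mod = 4.92494 yrs.
DV01 ≈ 4.92494 × 573.7374 × 0.0001 = 0.282562.

€0.2826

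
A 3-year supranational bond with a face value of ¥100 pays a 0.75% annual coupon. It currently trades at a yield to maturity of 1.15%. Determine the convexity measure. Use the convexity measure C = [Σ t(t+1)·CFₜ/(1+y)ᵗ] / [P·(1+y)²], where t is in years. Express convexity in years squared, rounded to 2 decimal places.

With y = 0.0115:
  t   CF        PV=CF/(1+0.0115)^t    t·PV        t(t+1)·PV
  1         0.75         0.7415         0.7415           1.4829
  2         0.75         0.7330         1.4661           4.3983
  3       100.75        97.3526       292.0577       1,168.2308
  Σ                     98.8271       294.2653       1,174.1120
P = 98.8271.
Convexity = Σ t(t+1)·PV / [P·(1+y)²] = 1,174.1120 / (98.8271 × 1.023132) = 11.61186.

11.61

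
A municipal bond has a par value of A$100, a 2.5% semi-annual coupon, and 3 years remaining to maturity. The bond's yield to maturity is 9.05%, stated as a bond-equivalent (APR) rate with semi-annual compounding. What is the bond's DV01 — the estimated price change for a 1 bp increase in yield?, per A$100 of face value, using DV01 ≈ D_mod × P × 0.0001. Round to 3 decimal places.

Periodic yield y = 0.04525.
  t   CF        PV=CF/(1+0.04525)^t    t·PV
  1         1.25         1.1959         1.1959
  2         1.25         1.1441         2.2882
  3         1.25         1.0946         3.2838
  4         1.25         1.0472         4.1888
  5         1.25         1.0019         5.0093
  6       101.25        77.6379       465.8276
  Σ                     83.1216       481.7936
P = 83.1216; D_Mac = 5.79625 half-year periods = 2.89813 yrs; D_mod = 2.77266 yrs.
DV01 ≈ 2.77266 × 83.1216 × 0.0001 = 0.023047.

A$0.023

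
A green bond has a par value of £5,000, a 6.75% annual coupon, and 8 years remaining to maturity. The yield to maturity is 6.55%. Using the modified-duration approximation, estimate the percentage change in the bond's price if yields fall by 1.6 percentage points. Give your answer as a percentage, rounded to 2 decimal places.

Periodic yield y = 0.0655. Modified duration first:
  t   CF        PV=CF/(1+0.0655)^t    t·PV
  1       337.50       316.7527       316.7527
  2       337.50       297.2808       594.5616
  3       337.50       279.0059       837.0178
  4       337.50       261.8545     1,047.4178
  5       337.50       245.7573     1,228.7867
  6       337.50       230.6498     1,383.8987
  7       337.50       216.4709     1,515.2966
  8     5,337.50     3,212.9965    25,703.9722
  Σ                  5,060.7685    32,627.7041
P = 5,060.7685; D_Mac = 6.44718 yrs; D_mod = 6.44718/(1+0.0655) = 6.05085 yrs.
ΔP/P ≈ -D_mod · Δy = -6.05085 × (-0.016) = +0.096814 = +9.6814%.

+9.68%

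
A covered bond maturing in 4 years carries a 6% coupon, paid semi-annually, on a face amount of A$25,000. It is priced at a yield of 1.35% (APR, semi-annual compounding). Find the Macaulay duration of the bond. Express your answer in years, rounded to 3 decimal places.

Periodic yield y = 0.00675. Discount each cash flow and weight by its period:
  t   CF        PV=CF/(1+0.00675)^t    t·PV
  1       750.00       744.9714       744.9714
  2       750.00       739.9766     1,479.9532
  3       750.00       735.0152     2,205.0457
  4       750.00       730.0872     2,920.3486
  5       750.00       725.1921     3,625.9606
  6       750.00       720.3299     4,321.9793
  7       750.00       715.5003     5,008.5018
  8    25,750.00    24,400.8035   195,206.4278
  Σ                 29,511.8762   215,513.1885
Price P = Σ PV = 29,511.8762.
Macaulay duration = Σ(t·PV) / P = 215,513.1885 / 29,511.8762 = 7.30259 half-year periods.
In years: 7.30259 / 2 = 3.65130 years.

3.651 years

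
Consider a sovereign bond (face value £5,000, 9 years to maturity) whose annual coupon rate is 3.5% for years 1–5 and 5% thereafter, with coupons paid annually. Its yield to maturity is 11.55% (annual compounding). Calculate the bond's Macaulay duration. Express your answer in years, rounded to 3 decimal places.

Periodic yield y = 0.1155. Discount each cash flow and weight by its year:
  t   CF        PV=CF/(1+0.1155)^t    t·PV
  1       175.00       156.8803       156.8803
  2       175.00       140.6368       281.2736
  3       175.00       126.0751       378.2253
  4       175.00       113.0212       452.0846
  5       175.00       101.3188       506.5942
  6       250.00       129.7545       778.5272
  7       250.00       116.3196       814.2374
  8       250.00       104.2758       834.2062
  9     5,250.00     1,963.0580    17,667.5220
  Σ                  2,951.3401    21,869.5508
Price P = Σ PV = 2,951.3401.
Macaulay duration = Σ(t·PV) / P = 21,869.5508 / 2,951.3401 = 7.41004 years.

7.410 years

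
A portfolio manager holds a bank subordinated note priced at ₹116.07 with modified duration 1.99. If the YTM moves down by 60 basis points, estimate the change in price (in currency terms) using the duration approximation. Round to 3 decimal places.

Duration approximation: ΔP/P ≈ -D_mod · Δy = -1.99 × (-0.006) = +0.011940.
ΔP ≈ 116.07 × (+0.011940) = +1.3858758.

+₹1.386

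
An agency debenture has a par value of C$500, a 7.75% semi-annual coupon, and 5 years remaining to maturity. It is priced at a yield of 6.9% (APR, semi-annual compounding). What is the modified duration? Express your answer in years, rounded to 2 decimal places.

4.11 years

Periodic yield y = 0.0345. First find Macaulay duration:
  t   CF        PV=CF/(1+0.0345)^t    t·PV
  1       19.375        18.7289        18.7289
  2       19.375        18.1043        36.2085
  3       19.375        17.5005        52.5015
  4       19.375        16.9169        67.6674
  5       19.375        16.3527        81.7635
  6       19.375        15.8073        94.8440
  7       19.375        15.2802       106.9612
  8       19.375        14.7706       118.1647
  9       19.375        14.2780       128.5020
  10     519.375       369.9782     3,699.7816
  Σ                    517.7174     4,405.1233
P = 517.7174; Macaulay duration = 4,405.1233 / 517.7174 = 8.50874 half-year periods = 4.25437 years.
Modified duration = D_Mac / (1 + y) = 4.25437 / 1.0345 = 4.11249 years.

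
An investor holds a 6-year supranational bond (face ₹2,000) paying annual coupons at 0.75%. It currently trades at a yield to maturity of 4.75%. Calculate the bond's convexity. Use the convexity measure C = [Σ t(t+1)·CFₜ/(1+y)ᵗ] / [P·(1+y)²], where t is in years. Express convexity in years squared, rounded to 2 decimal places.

37.20

With y = 0.0475:
  t   CF        PV=CF/(1+0.0475)^t    t·PV        t(t+1)·PV
  1        15.00        14.3198        14.3198          28.6396
  2        15.00        13.6705        27.3409          82.0228
  3        15.00        13.0506        39.1517         156.6067
  4        15.00        12.4588        49.8351         249.1754
  5        15.00        11.8938        59.4691         356.8144
  6     2,015.00     1,525.2845     9,151.7071      64,061.9495
  Σ                  1,590.6779     9,341.8236      64,935.2084
P = 1,590.6779.
Convexity = Σ t(t+1)·PV / [P·(1+y)²] = 64,935.2084 / (1,590.6779 × 1.097256) = 37.20402.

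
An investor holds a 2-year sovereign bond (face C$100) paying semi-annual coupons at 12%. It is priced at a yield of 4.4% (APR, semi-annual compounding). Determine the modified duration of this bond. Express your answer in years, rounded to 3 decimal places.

1.808 years

Periodic yield y = 0.022. First find Macaulay duration:
  t   CF        PV=CF/(1+0.022)^t    t·PV
  1         6.00         5.8708         5.8708
  2         6.00         5.7445        11.4889
  3         6.00         5.6208        16.8624
  4       106.00        97.1633       388.6532
  Σ                    114.3994       422.8754
P = 114.3994; Macaulay duration = 422.8754 / 114.3994 = 3.69648 half-year periods = 1.84824 years.
Modified duration = D_Mac / (1 + y) = 1.84824 / 1.022 = 1.80846 years.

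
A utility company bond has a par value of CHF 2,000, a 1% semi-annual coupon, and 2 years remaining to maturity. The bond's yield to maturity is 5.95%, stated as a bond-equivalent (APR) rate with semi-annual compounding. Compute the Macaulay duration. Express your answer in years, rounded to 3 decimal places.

1.984 years

Periodic yield y = 0.02975. Discount each cash flow and weight by its period:
  t   CF        PV=CF/(1+0.02975)^t    t·PV
  1        10.00         9.7111         9.7111
  2        10.00         9.4305        18.8611
  3        10.00         9.1581        27.4743
  4     2,010.00     1,787.5939     7,150.3755
  Σ                  1,815.8936     7,206.4219
Price P = Σ PV = 1,815.8936.
Macaulay duration = Σ(t·PV) / P = 7,206.4219 / 1,815.8936 = 3.96853 half-year periods.
In years: 3.96853 / 2 = 1.98426 years.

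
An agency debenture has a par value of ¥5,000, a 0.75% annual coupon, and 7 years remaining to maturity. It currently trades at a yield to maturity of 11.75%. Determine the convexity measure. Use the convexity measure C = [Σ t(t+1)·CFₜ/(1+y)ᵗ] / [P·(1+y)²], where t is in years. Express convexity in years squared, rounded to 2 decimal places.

With y = 0.1175:
  t   CF        PV=CF/(1+0.1175)^t    t·PV        t(t+1)·PV
  1        37.50        33.5570        33.5570          67.1141
  2        37.50        30.0287        60.0574         180.1721
  3        37.50        26.8713        80.6139         322.4556
  4        37.50        24.0459        96.1836         480.9181
  5        37.50        21.5176       107.5879         645.5277
  6        37.50        19.2551       115.5307         808.7148
  7     5,037.50     2,314.6340    16,202.4383     129,619.5065
  Σ                  2,469.9097    16,695.9689     132,124.4088
P = 2,469.9097.
Convexity = Σ t(t+1)·PV / [P·(1+y)²] = 132,124.4088 / (2,469.9097 × 1.248806) = 42.83580.

42.84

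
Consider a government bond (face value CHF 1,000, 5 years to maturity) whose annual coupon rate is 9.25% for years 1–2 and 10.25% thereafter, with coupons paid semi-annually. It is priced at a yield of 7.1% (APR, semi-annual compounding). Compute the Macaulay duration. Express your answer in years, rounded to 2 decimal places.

4.15 years

Periodic yield y = 0.0355. Discount each cash flow and weight by its period:
  t   CF        PV=CF/(1+0.0355)^t    t·PV
  1        46.25        44.6644        44.6644
  2        46.25        43.1332        86.2664
  3        46.25        41.6545       124.9634
  4        46.25        40.2264       160.9057
  5        51.25        43.0470       215.2352
  6        51.25        41.5713       249.4276
  7        51.25        40.1461       281.0226
  8        51.25        38.7698       310.1580
  9        51.25        37.4406       336.9655
  10    1,051.25       741.6602     7,416.6020
  Σ                  1,112.3134     9,226.2108
Price P = Σ PV = 1,112.3134.
Macaulay duration = Σ(t·PV) / P = 9,226.2108 / 1,112.3134 = 8.29461 half-year periods.
In years: 8.29461 / 2 = 4.14731 years.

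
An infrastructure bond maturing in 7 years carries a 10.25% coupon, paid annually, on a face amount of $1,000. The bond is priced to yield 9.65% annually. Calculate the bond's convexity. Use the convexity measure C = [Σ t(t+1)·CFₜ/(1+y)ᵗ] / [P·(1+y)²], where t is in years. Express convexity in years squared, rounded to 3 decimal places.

32.204

With y = 0.0965:
  t   CF        PV=CF/(1+0.0965)^t    t·PV        t(t+1)·PV
  1       102.50        93.4793        93.4793         186.9585
  2       102.50        85.2524       170.5048         511.5144
  3       102.50        77.7496       233.2487         932.9948
  4       102.50        70.9070       283.6281       1,418.1407
  5       102.50        64.6667       323.3335       1,940.0009
  6       102.50        58.9756       353.8533       2,476.9734
  7     1,102.50       578.5197     4,049.6378      32,397.1027
  Σ                  1,029.5502     5,507.6855      39,863.6854
P = 1,029.5502.
Convexity = Σ t(t+1)·PV / [P·(1+y)²] = 39,863.6854 / (1,029.5502 × 1.202312) = 32.20421.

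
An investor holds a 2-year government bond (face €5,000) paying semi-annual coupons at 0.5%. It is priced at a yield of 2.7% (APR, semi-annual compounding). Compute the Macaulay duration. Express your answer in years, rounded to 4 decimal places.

Periodic yield y = 0.0135. Discount each cash flow and weight by its period:
  t   CF        PV=CF/(1+0.0135)^t    t·PV
  1        12.50        12.3335        12.3335
  2        12.50        12.1692        24.3384
  3        12.50        12.0071        36.0214
  4     5,012.50     4,750.7193    19,002.8773
  Σ                  4,787.2292    19,075.5706
Price P = Σ PV = 4,787.2292.
Macaulay duration = Σ(t·PV) / P = 19,075.5706 / 4,787.2292 = 3.98468 half-year periods.
In years: 3.98468 / 2 = 1.99234 years.

1.9923 years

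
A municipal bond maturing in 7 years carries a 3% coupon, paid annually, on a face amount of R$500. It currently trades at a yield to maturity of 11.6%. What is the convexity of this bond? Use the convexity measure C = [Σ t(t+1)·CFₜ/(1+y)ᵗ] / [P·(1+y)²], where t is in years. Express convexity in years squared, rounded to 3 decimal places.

38.340

With y = 0.116:
  t   CF        PV=CF/(1+0.116)^t    t·PV        t(t+1)·PV
  1        15.00        13.4409        13.4409          26.8817
  2        15.00        12.0438        24.0876          72.2627
  3        15.00        10.7919        32.3758         129.5030
  4        15.00         9.6702        38.6807         193.4036
  5        15.00         8.6650        43.3252         259.9510
  6        15.00         7.7644        46.5862         326.1034
  7       515.00       238.8679     1,672.0756      13,376.6047
  Σ                    301.2441     1,870.5719      14,384.7102
P = 301.2441.
Convexity = Σ t(t+1)·PV / [P·(1+y)²] = 14,384.7102 / (301.2441 × 1.245456) = 38.34018.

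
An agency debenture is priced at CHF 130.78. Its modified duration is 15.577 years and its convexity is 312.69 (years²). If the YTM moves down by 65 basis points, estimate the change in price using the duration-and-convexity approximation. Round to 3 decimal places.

Duration effect: -D_mod·Δy = -15.577 × (-0.0065) = +0.1012505
Convexity effect: ½·C·(Δy)² = 0.5 × 312.69 × (-0.0065)² = +0.00660557625
ΔP/P ≈ +0.1012505 + 0.00660557625 = +0.10785607625
ΔP ≈ 130.78 × (+0.10785607625) = +14.105417651975.

+CHF 14.105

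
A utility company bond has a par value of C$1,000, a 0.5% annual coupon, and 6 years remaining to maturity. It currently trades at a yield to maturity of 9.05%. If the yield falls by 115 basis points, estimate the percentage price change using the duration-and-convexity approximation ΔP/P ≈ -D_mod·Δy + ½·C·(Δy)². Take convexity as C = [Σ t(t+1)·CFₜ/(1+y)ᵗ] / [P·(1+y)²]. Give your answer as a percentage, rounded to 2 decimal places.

+6.45%

With y = 0.0905:
  t   CF        PV=CF/(1+0.0905)^t    t·PV        t(t+1)·PV
  1         5.00         4.5851         4.5851           9.1701
  2         5.00         4.2045         8.4091          25.2273
  3         5.00         3.8556        11.5668          46.2673
  4         5.00         3.5356        14.1425          70.7127
  5         5.00         3.2422        16.2111          97.2664
  6     1,005.00       597.6020     3,585.6120      25,099.2840
  Σ                    617.0251     3,640.5266      25,347.9278
P = 617.0251; D_Mac = 5.90013 yrs; D_mod = 5.41048 yrs; C = 34.54525.
Duration effect: -5.41048 × (-0.0115) = +0.062221
Convexity effect: 0.5 × 34.54525 × (-0.0115)² = +0.0022843
ΔP/P ≈ +0.062221 + 0.0022843 = +0.064505 = +6.4505%.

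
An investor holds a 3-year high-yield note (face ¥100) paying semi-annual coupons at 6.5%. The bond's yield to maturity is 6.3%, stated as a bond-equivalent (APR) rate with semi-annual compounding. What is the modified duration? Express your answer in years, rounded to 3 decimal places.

Periodic yield y = 0.0315. First find Macaulay duration:
  t   CF        PV=CF/(1+0.0315)^t    t·PV
  1         3.25         3.1508         3.1508
  2         3.25         3.0545         6.1091
  3         3.25         2.9613         8.8838
  4         3.25         2.8708        11.4833
  5         3.25         2.7832        13.9158
  6       103.25        85.7185       514.3111
  Σ                    100.5390       557.8538
P = 100.5390; Macaulay duration = 557.8538 / 100.5390 = 5.54863 half-year periods = 2.77431 years.
Modified duration = D_Mac / (1 + y) = 2.77431 / 1.0315 = 2.68959 years.

2.690 years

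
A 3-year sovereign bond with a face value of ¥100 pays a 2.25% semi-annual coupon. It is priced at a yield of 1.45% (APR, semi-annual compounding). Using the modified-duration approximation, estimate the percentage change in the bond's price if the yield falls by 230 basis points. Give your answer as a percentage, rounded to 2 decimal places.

Periodic yield y = 0.00725. Modified duration first:
  t   CF        PV=CF/(1+0.00725)^t    t·PV
  1        1.125         1.1169         1.1169
  2        1.125         1.1089         2.2177
  3        1.125         1.1009         3.3026
  4        1.125         1.0930         4.3718
  5        1.125         1.0851         5.4255
  6      101.125        96.8356       581.0134
  Σ                    102.3403       597.4479
P = 102.3403; D_Mac = 5.83786 half-year periods = 2.91893 yrs; D_mod = 2.91893/(1+0.00725) = 2.89792 yrs.
ΔP/P ≈ -D_mod · Δy = -2.89792 × (-0.023) = +0.066652 = +6.6652%.

+6.67%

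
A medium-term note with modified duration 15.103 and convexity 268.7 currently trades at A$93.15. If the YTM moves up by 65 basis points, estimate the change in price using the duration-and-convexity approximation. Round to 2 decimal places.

-A$8.62

Duration effect: -D_mod·Δy = -15.103 × (+0.0065) = -0.0981695
Convexity effect: ½·C·(Δy)² = 0.5 × 268.7 × (0.0065)² = +0.0056762875
ΔP/P ≈ -0.0981695 + 0.0056762875 = -0.0924932125
ΔP ≈ 93.15 × (-0.0924932125) = -8.615742744375.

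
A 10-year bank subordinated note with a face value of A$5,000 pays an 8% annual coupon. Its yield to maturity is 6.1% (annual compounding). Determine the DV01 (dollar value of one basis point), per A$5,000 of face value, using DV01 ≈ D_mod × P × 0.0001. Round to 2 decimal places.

Periodic yield y = 0.061.
  t   CF        PV=CF/(1+0.061)^t    t·PV
  1       400.00       377.0028       377.0028
  2       400.00       355.3278       710.6557
  3       400.00       334.8990     1,004.6970
  4       400.00       315.6447     1,262.5787
  5       400.00       297.4973     1,487.4866
  6       400.00       280.3933     1,682.3600
  7       400.00       264.2727     1,849.9089
  8       400.00       249.0789     1,992.6311
  9       400.00       234.7586     2,112.8275
  10    5,400.00     2,987.0323    29,870.3231
  Σ                  5,695.9075    42,350.4715
P = 5,695.9075; D_Mac = 7.43525 yrs; D_mod = 7.00777 yrs.
DV01 ≈ 7.00777 × 5,695.9075 × 0.0001 = 3.991562.

A$3.99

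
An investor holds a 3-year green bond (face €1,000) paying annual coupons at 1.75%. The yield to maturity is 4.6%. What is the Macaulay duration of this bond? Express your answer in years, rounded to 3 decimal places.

2.946 years

Periodic yield y = 0.046. Discount each cash flow and weight by its year:
  t   CF        PV=CF/(1+0.046)^t    t·PV
  1        17.50        16.7304        16.7304
  2        17.50        15.9946        31.9893
  3     1,017.50       889.0770     2,667.2309
  Σ                    921.8020     2,715.9506
Price P = Σ PV = 921.8020.
Macaulay duration = Σ(t·PV) / P = 2,715.9506 / 921.8020 = 2.94635 years.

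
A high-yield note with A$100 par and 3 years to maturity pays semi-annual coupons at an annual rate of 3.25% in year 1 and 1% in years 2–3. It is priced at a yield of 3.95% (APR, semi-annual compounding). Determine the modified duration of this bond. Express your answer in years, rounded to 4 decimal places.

Periodic yield y = 0.01975. First find Macaulay duration:
  t   CF        PV=CF/(1+0.01975)^t    t·PV
  1        1.625         1.5935         1.5935
  2        1.625         1.5627         3.1253
  3        0.500         0.4715         1.4145
  4        0.500         0.4624         1.8495
  5        0.500         0.4534         2.2671
  6      100.500        89.3725       536.2348
  Σ                     93.9160       546.4848
P = 93.9160; Macaulay duration = 546.4848 / 93.9160 = 5.81887 half-year periods = 2.90944 years.
Modified duration = D_Mac / (1 + y) = 2.90944 / 1.01975 = 2.85309 years.

2.8531 years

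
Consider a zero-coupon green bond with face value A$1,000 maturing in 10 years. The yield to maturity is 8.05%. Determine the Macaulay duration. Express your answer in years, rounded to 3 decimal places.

A zero-coupon bond has a single cash flow at maturity, so its Macaulay duration equals its maturity: 10 years.

10.000 years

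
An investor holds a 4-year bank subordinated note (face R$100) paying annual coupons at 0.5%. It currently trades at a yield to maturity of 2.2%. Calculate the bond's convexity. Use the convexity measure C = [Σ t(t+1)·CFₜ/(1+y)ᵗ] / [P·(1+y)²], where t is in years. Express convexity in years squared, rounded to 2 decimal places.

With y = 0.022:
  t   CF        PV=CF/(1+0.022)^t    t·PV        t(t+1)·PV
  1         0.50         0.4892         0.4892           0.9785
  2         0.50         0.4787         0.9574           2.8722
  3         0.50         0.4684         1.4052           5.6208
  4       100.50        92.1218       368.4873       1,842.4363
  Σ                     93.5582       371.3391       1,851.9078
P = 93.5582.
Convexity = Σ t(t+1)·PV / [P·(1+y)²] = 1,851.9078 / (93.5582 × 1.044484) = 18.95116.

18.95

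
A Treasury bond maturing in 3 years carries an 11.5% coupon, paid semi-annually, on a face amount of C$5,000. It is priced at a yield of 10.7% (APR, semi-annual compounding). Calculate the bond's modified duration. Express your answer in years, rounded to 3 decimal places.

Periodic yield y = 0.0535. First find Macaulay duration:
  t   CF        PV=CF/(1+0.0535)^t    t·PV
  1       287.50       272.8999       272.8999
  2       287.50       259.0412       518.0823
  3       287.50       245.8862       737.6587
  4       287.50       233.3994       933.5975
  5       287.50       221.5466     1,107.7332
  6     5,287.50     3,867.6142    23,205.6849
  Σ                  5,100.3874    26,775.6565
P = 5,100.3874; Macaulay duration = 26,775.6565 / 5,100.3874 = 5.24973 half-year periods = 2.62486 years.
Modified duration = D_Mac / (1 + y) = 2.62486 / 1.0535 = 2.49157 years.

2.492 years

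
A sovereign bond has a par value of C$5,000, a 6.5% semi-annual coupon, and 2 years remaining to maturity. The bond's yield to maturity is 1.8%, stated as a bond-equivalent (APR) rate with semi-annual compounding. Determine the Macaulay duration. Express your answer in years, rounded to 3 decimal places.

Periodic yield y = 0.009. Discount each cash flow and weight by its period:
  t   CF        PV=CF/(1+0.009)^t    t·PV
  1       162.50       161.0505       161.0505
  2       162.50       159.6140       319.2280
  3       162.50       158.1903       474.5709
  4     5,162.50     4,980.7575    19,923.0301
  Σ                  5,459.6124    20,877.8796
Price P = Σ PV = 5,459.6124.
Macaulay duration = Σ(t·PV) / P = 20,877.8796 / 5,459.6124 = 3.82406 half-year periods.
In years: 3.82406 / 2 = 1.91203 years.

1.912 years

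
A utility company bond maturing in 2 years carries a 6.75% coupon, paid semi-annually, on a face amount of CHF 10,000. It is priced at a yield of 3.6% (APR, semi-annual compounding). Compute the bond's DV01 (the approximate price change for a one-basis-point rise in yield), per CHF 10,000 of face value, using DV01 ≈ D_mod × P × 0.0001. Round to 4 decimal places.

CHF 1.9865

Periodic yield y = 0.018.
  t   CF        PV=CF/(1+0.018)^t    t·PV
  1       337.50       331.5324       331.5324
  2       337.50       325.6704       651.3407
  3       337.50       319.9119       959.7358
  4    10,337.50     9,625.5247    38,502.0986
  Σ                 10,602.6394    40,444.7075
P = 10,602.6394; D_Mac = 3.81459 half-year periods = 1.90729 yrs; D_mod = 1.87357 yrs.
DV01 ≈ 1.87357 × 10,602.6394 × 0.0001 = 1.986479.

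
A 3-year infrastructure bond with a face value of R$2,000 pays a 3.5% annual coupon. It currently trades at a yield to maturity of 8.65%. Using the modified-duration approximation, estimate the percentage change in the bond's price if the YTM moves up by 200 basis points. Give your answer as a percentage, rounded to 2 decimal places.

Periodic yield y = 0.0865. Modified duration first:
  t   CF        PV=CF/(1+0.0865)^t    t·PV
  1        70.00        64.4271        64.4271
  2        70.00        59.2978       118.5956
  3     2,070.00     1,613.9168     4,841.7505
  Σ                  1,737.6417     5,024.7732
P = 1,737.6417; D_Mac = 2.89172 yrs; D_mod = 2.89172/(1+0.0865) = 2.66150 yrs.
ΔP/P ≈ -D_mod · Δy = -2.66150 × (+0.02) = -0.053230 = -5.3230%.

-5.32%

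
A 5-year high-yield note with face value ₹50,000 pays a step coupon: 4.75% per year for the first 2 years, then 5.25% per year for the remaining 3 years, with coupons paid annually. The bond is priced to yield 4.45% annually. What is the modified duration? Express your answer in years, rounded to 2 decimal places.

4.37 years

Periodic yield y = 0.0445. First find Macaulay duration:
  t   CF        PV=CF/(1+0.0445)^t    t·PV
  1     2,375.00     2,273.8152     2,273.8152
  2     2,375.00     2,176.9413     4,353.8827
  3     2,625.00     2,303.5836     6,910.7507
  4     2,625.00     2,205.4414     8,821.7658
  5    52,625.00    42,330.1578   211,650.7889
  Σ                 51,289.9394   234,011.0033
P = 51,289.9394; Macaulay duration = 234,011.0033 / 51,289.9394 = 4.56251 years.
Modified duration = D_Mac / (1 + y) = 4.56251 / 1.0445 = 4.36813 years.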